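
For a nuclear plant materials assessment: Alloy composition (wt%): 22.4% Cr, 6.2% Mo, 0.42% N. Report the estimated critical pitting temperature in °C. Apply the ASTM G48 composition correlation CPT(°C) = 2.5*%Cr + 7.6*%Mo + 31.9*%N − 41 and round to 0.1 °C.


Apply the ASTM G48 empirical CPT estimate: CPT(°C) = 2.5*%Cr + 7.6*%Mo + 31.9*%N − 41
2.5*22.4 = 56; 7.6*6.2 = 47.12; 31.9*0.42 = 13.398
CPT = 56 + 47.12 + 13.398 − 41 = 75.518 °C
Rounded to 0.1 °C: CPT ≈ 75.5 °C

75.5 °C


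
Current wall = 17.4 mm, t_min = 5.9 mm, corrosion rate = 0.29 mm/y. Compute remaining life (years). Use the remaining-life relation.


Apply the remaining-life relation: RL = (t_current − t_min) / CR
RL = (17.4 − 5.9) / 0.29 = 11.5 / 0.29 = 39.7 years

39.7 years


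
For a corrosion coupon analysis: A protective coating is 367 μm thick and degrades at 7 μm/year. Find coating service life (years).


Service life = thickness / degradation rate
Life = 367 / 7 = 52.4 years

52.4 years


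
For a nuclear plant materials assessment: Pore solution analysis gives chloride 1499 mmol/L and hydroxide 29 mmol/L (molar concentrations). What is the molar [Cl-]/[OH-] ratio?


Threshold parameter = [Cl-] / [OH-] (molar basis; both in mmol/L, so units cancel)
Ratio = 1499 / 29 = 51.69

51.69


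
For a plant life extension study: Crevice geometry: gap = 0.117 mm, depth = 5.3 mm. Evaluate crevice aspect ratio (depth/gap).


Aspect ratio = depth / gap
Ratio = 5.3 / 0.117 = 45.3

45.3


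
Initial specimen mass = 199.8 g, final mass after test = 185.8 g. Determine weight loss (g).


Weight loss = initial − final
WL = 199.8 − 185.8 = 14.0 g

14.0 g


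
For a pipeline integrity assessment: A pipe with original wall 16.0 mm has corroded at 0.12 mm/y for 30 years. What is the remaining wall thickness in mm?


Remaining wall = original − CR × time
t = 16.0 − 0.12*30 = 16.0 − 3.6 = 12.4 mm

12.4 mm


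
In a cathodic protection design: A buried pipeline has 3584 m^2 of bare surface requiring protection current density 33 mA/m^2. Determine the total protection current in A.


I = area * current density, then convert mA → A (÷1000)
I = 3584 * 33 / 1000 = 118.27 A

118.27 A


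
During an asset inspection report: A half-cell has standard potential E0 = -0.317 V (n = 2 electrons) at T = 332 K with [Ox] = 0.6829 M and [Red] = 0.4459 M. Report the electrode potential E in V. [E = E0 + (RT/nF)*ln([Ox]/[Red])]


Apply the Nernst equation: E = E0 + (RT/nF)*ln([Ox]/[Red])
Step 1: RT/nF = 8.314*332/(2*96485) = 0.01430403 V
Step 2: [Ox]/[Red] = 0.6829/0.4459 = 1.531509
Step 3: ln(1.531509) = 0.426254
Step 4: correction = 0.01430403 * 0.426254 = 0.0061 V
E = -0.317 + 0.0061 = -0.3109 V

-0.3109 V


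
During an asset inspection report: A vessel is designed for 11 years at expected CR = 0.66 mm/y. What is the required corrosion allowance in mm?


Corrosion allowance = CR × design life
CA = 0.66 * 11 = 7.26 mm

7.26 mm


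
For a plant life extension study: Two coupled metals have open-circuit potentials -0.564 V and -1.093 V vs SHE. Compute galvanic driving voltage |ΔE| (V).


Driving voltage is the absolute potential difference.
|ΔE| = |-0.564 − (-1.093)| = 0.529 V

0.529 V


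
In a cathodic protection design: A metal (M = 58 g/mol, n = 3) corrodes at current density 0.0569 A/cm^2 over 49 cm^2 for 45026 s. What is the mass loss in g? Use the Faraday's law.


Apply Faraday's law: m = i*A*t*M / (n*F)
Total charge passed Q = i*A*t = 0.0569*49*45026 = 125536.9906 C
m = Q*M/(n*F) = 125536.9906*58/(3*96485) = 25.15467 g

25.15467 g


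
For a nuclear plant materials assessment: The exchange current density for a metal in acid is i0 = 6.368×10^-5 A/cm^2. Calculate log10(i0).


i0 = 6.368×10^-5 A/cm^2
log10(i0) = -4.196

-4.196


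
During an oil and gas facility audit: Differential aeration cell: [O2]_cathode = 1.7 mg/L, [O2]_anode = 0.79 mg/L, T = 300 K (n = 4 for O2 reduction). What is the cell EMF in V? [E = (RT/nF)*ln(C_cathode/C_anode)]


Apply the Nernst concentration-cell relation: E = (RT/nF)*ln(C_cathode/C_anode)
RT/nF = 8.314*300/(4*96485) = 0.00646266 V
ln(1.7/0.79) = 0.76635
E = 0.00646266 * 0.76635 = 0.00495 V

0.00495 V


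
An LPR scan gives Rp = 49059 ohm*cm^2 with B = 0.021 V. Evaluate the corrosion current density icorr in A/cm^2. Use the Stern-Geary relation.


Apply the Stern-Geary relation: icorr = B / Rp
icorr = 0.021 / 49059 = 4.281×10^-7 A/cm^2

4.281×10^-7 A/cm^2


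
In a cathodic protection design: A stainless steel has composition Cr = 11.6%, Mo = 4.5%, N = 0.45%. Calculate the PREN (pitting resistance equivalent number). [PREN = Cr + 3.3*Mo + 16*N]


Apply the PREN formula: PREN = Cr + 3.3*Mo + 16*N
PREN = 11.6 + 3.3*4.5 + 16*0.45
PREN = 11.6 + 14.85 + 7.2 = 33.65

33.65


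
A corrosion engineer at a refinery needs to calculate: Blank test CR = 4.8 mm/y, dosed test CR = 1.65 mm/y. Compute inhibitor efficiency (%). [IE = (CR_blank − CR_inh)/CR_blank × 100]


Apply the inhibitor-efficiency definition: IE = (CR_blank − CR_inh)/CR_blank × 100
IE = (4.8 − 1.65) / 4.8 × 100
IE = 3.15 / 4.8 × 100 = 65.6 %

65.6 %


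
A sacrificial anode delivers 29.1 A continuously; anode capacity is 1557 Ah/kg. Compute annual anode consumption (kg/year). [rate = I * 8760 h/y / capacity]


Annual consumption = current * hours per year / capacity
Rate = 29.1 * 8760 / 1557 = 163.7 kg/year

163.7 kg/year


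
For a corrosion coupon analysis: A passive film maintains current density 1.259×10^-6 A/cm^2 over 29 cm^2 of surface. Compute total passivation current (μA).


I = i_pass * A, then convert A → μA (×10^6)
I = 1.259×10^-6 * 29 * 10^6 = 36.51 μA

36.51 μA


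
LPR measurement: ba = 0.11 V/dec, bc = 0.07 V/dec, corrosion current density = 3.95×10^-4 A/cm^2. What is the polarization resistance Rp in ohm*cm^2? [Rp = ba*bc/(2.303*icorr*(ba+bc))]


Apply the Stern-Geary equation: Rp = ba*bc / (2.303*icorr*(ba+bc))
ba*bc = 0.11*0.07 = 0.0077
ba+bc = 0.18; 2.303*icorr*(ba+bc) = 2.303*3.95×10^-4*0.18 = 1.637433×10^-4
Rp = 0.0077 / 1.637433×10^-4 = 47.02 ohm*cm^2

47.02 ohm*cm^2


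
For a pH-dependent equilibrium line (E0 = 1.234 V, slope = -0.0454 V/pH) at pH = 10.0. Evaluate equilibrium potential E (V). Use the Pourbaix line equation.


Apply the Pourbaix line equation: E = E0 + slope*pH
E = 1.234 + (-0.0454)*10.0 = 1.234 + (-0.454) = 0.78 V
Rounded to 4 decimal places: E = 0.7800 V

0.7800 V


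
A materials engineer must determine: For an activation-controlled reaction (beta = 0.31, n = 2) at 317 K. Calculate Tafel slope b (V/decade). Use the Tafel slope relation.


Apply the Tafel slope relation: b = 2.303*R*T/(beta*n*F)
Numerator: 2.303 * 8.314 * 317 = 6069.64
Denominator: 0.31 * 2 * 96485 = 59820.7
b = 6069.64 / 59820.7 = 0.101 V/decade

0.101 V/decade


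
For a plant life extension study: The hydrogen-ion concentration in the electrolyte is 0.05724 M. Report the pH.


pH = −log10[H+]
pH = −log10(0.05724) = 1.24

1.24


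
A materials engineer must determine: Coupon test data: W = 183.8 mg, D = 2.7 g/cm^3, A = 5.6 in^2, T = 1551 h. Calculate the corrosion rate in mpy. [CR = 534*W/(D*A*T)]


Apply the mpy weight-loss relation: CR = 534 * W / (D * A * T)
Numerator: 534 * 183.8 = 98149.2
Denominator: 2.7 * 5.6 * 1551 = 23451.12
CR = 98149.2 / 23451.12 = 4.1853 mpy

4.1853 mpy


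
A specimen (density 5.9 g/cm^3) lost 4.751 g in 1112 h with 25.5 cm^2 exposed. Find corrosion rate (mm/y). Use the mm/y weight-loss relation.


Apply the mm/y weight-loss relation: CR = 87600 * W / (D * A * T)
Numerator: 87600 * 4.751 = 416187.6
Denominator: 5.9 * 25.5 * 1112 = 167300.4
CR = 416187.6 / 167300.4 = 2.4877 mm/y

2.4877 mm/y


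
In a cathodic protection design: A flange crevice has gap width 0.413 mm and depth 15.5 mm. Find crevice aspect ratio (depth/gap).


Aspect ratio = depth / gap
Ratio = 15.5 / 0.413 = 37.5

37.5


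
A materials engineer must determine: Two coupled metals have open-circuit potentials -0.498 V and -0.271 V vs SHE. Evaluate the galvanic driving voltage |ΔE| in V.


Driving voltage is the absolute potential difference.
|ΔE| = |-0.498 − (-0.271)| = 0.227 V

0.227 V


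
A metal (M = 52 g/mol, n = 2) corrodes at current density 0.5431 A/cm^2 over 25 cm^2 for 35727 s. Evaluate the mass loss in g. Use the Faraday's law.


Apply Faraday's law: m = i*A*t*M / (n*F)
Total charge passed Q = i*A*t = 0.5431*25*35727 = 485083.3425 C
m = Q*M/(n*F) = 485083.3425*52/(2*96485) = 130.7163 g

130.7163 g


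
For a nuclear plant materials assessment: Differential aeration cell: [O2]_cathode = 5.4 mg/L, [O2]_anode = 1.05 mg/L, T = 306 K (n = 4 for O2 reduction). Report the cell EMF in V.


Apply the Nernst concentration-cell relation: E = (RT/nF)*ln(C_cathode/C_anode)
RT/nF = 8.314*306/(4*96485) = 0.00659192 V
ln(5.4/1.05) = 1.63761
E = 0.00659192 * 1.63761 = 0.01079 V

0.01079 V


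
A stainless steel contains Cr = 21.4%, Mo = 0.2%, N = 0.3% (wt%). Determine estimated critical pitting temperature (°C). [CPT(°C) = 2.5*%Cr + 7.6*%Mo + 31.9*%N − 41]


Apply the ASTM G48 empirical CPT estimate: CPT(°C) = 2.5*%Cr + 7.6*%Mo + 31.9*%N − 41
2.5*21.4 = 53.5; 7.6*0.2 = 1.52; 31.9*0.3 = 9.57
CPT = 53.5 + 1.52 + 9.57 − 41 = 23.59 °C
Rounded to 0.1 °C: CPT ≈ 23.6 °C

23.6 °C


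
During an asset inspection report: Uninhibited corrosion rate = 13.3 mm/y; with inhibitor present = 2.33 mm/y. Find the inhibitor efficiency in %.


Apply the inhibitor-efficiency definition: IE = (CR_blank − CR_inh)/CR_blank × 100
IE = (13.3 − 2.33) / 13.3 × 100
IE = 10.97 / 13.3 × 100 = 82.5 %

82.5 %


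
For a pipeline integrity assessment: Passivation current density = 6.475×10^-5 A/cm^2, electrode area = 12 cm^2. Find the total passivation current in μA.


I = i_pass * A, then convert A → μA (×10^6)
I = 6.475×10^-5 * 12 * 10^6 = 777.0 μA

777.0 μA


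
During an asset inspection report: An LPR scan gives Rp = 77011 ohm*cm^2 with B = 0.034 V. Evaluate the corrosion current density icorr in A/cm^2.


Apply the Stern-Geary relation: icorr = B / Rp
icorr = 0.034 / 77011 = 4.415×10^-7 A/cm^2

4.415×10^-7 A/cm^2


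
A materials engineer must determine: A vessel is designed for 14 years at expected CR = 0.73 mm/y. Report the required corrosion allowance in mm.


Corrosion allowance = CR × design life
CA = 0.73 * 14 = 10.22 mm

10.22 mm


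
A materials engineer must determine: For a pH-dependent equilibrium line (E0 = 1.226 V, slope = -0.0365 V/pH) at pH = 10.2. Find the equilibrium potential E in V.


Apply the Pourbaix line equation: E = E0 + slope*pH
E = 1.226 + (-0.0365)*10.2 = 1.226 + (-0.3723) = 0.8537 V
Rounded to 4 decimal places: E = 0.8537 V

0.8537 V


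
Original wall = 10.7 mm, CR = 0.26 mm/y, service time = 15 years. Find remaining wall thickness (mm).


Remaining wall = original − CR × time
t = 10.7 − 0.26*15 = 10.7 − 3.9 = 6.8 mm

6.8 mm


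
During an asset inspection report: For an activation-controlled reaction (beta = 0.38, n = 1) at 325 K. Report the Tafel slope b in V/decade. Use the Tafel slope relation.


Apply the Tafel slope relation: b = 2.303*R*T/(beta*n*F)
Numerator: 2.303 * 8.314 * 325 = 6222.82
Denominator: 0.38 * 1 * 96485 = 36664.3
b = 6222.82 / 36664.3 = 0.17 V/decade

0.17 V/decade


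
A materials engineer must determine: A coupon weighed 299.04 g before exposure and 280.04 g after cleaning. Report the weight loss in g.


Weight loss = initial − final
WL = 299.04 − 280.04 = 19.0 g

19.0 g


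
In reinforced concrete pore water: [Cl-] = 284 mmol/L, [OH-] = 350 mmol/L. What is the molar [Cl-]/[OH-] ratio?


Threshold parameter = [Cl-] / [OH-] (molar basis; both in mmol/L, so units cancel)
Ratio = 284 / 350 = 0.81

0.81


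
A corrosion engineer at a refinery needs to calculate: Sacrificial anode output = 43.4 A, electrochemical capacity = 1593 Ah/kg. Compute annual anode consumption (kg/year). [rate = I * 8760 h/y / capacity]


Annual consumption = current * hours per year / capacity
Rate = 43.4 * 8760 / 1593 = 238.7 kg/year

238.7 kg/year


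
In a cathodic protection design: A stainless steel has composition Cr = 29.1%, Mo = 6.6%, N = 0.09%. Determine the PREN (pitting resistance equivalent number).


Apply the PREN formula: PREN = Cr + 3.3*Mo + 16*N
PREN = 29.1 + 3.3*6.6 + 16*0.09
PREN = 29.1 + 21.78 + 1.44 = 52.32

52.32


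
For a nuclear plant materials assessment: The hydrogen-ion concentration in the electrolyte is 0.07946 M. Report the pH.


pH = −log10[H+]
pH = −log10(0.07946) = 1.1

1.1


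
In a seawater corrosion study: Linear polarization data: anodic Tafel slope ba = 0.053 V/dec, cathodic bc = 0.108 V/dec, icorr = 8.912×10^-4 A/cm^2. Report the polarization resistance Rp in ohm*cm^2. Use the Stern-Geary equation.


Apply the Stern-Geary equation: Rp = ba*bc / (2.303*icorr*(ba+bc))
ba*bc = 0.053*0.108 = 0.005724
ba+bc = 0.161; 2.303*icorr*(ba+bc) = 2.303*8.912×10^-4*0.161 = 3.3044181×10^-4
Rp = 0.005724 / 3.3044181×10^-4 = 17.32 ohm*cm^2

17.32 ohm*cm^2


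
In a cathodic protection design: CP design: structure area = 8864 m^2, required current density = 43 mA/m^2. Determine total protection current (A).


I = area * current density, then convert mA → A (÷1000)
I = 8864 * 43 / 1000 = 381.15 A

381.15 A


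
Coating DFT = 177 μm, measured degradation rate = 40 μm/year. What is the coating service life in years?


Service life = thickness / degradation rate
Life = 177 / 40 = 4.4 years

4.4 years


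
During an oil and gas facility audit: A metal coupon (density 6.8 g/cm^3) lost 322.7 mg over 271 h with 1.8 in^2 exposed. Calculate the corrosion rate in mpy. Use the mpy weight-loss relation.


Apply the mpy weight-loss relation: CR = 534 * W / (D * A * T)
Numerator: 534 * 322.7 = 172321.8
Denominator: 6.8 * 1.8 * 271 = 3317.04
CR = 172321.8 / 3317.04 = 51.9505 mpy

51.9505 mpy


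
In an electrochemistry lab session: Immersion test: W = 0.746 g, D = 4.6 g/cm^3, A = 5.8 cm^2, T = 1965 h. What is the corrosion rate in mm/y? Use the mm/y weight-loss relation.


Apply the mm/y weight-loss relation: CR = 87600 * W / (D * A * T)
Numerator: 87600 * 0.746 = 65349.6
Denominator: 4.6 * 5.8 * 1965 = 52426.2
CR = 65349.6 / 52426.2 = 1.2465 mm/y

1.2465 mm/y


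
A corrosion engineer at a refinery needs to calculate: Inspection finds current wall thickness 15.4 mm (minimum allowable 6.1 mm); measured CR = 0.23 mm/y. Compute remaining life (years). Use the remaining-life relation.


Apply the remaining-life relation: RL = (t_current − t_min) / CR
RL = (15.4 − 6.1) / 0.23 = 9.3 / 0.23 = 40.4 years

40.4 years


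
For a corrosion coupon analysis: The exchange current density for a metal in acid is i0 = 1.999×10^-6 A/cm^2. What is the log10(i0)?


i0 = 1.999×10^-6 A/cm^2
log10(i0) = -5.699

-5.699


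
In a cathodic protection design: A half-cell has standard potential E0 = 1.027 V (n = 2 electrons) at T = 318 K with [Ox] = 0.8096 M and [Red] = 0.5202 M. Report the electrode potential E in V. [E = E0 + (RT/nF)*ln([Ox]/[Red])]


Apply the Nernst equation: E = E0 + (RT/nF)*ln([Ox]/[Red])
Step 1: RT/nF = 8.314*318/(2*96485) = 0.01370084 V
Step 2: [Ox]/[Red] = 0.8096/0.5202 = 1.556324
Step 3: ln(1.556324) = 0.442327
Step 4: correction = 0.01370084 * 0.442327 = 0.006 V
E = 1.027 + 0.006 = 1.033 V

1.033 V


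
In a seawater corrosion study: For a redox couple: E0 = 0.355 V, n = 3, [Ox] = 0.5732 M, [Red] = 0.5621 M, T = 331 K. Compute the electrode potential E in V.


Apply the Nernst equation: E = E0 + (RT/nF)*ln([Ox]/[Red])
Step 1: RT/nF = 8.314*331/(3*96485) = 0.00950729 V
Step 2: [Ox]/[Red] = 0.5732/0.5621 = 1.019747
Step 3: ln(1.019747) = 0.019555
Step 4: correction = 0.00950729 * 0.019555 = 0.0002 V
E = 0.355 + 0.0002 = 0.3552 V

0.3552 V


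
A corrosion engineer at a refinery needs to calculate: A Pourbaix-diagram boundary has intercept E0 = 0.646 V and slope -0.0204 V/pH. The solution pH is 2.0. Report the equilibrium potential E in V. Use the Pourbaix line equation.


Apply the Pourbaix line equation: E = E0 + slope*pH
E = 0.646 + (-0.0204)*2.0 = 0.646 + (-0.0408) = 0.6052 V
Rounded to 4 decimal places: E = 0.6052 V

0.6052 V


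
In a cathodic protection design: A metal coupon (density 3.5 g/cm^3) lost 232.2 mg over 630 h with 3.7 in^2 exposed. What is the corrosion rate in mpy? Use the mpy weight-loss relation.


Apply the mpy weight-loss relation: CR = 534 * W / (D * A * T)
Numerator: 534 * 232.2 = 123994.8
Denominator: 3.5 * 3.7 * 630 = 8158.5
CR = 123994.8 / 8158.5 = 15.1982 mpy

15.1982 mpy


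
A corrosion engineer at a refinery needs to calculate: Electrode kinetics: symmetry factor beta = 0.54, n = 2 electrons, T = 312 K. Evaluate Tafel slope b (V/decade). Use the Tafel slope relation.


Apply the Tafel slope relation: b = 2.303*R*T/(beta*n*F)
Numerator: 2.303 * 8.314 * 312 = 5973.91
Denominator: 0.54 * 2 * 96485 = 104203.8
b = 5973.91 / 104203.8 = 0.057 V/decade

0.057 V/decade


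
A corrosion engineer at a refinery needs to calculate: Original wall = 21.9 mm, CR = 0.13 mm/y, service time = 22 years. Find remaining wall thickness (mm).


Remaining wall = original − CR × time
t = 21.9 − 0.13*22 = 21.9 − 2.86 = 19.04 mm

19.04 mm


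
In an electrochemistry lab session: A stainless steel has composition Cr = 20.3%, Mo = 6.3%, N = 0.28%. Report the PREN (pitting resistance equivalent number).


Apply the PREN formula: PREN = Cr + 3.3*Mo + 16*N
PREN = 20.3 + 3.3*6.3 + 16*0.28
PREN = 20.3 + 20.79 + 4.48 = 45.57

45.57


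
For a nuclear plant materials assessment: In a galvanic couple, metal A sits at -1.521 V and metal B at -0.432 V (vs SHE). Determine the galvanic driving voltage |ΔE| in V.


Driving voltage is the absolute potential difference.
|ΔE| = |-1.521 − (-0.432)| = 1.089 V

1.089 V


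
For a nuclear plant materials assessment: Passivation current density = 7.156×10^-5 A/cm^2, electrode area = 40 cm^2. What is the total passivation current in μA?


I = i_pass * A, then convert A → μA (×10^6)
I = 7.156×10^-5 * 40 * 10^6 = 2862.4 μA

2862.4 μA


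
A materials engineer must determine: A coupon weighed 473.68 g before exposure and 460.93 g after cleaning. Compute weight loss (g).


Weight loss = initial − final
WL = 473.68 − 460.93 = 12.75 g

12.75 g


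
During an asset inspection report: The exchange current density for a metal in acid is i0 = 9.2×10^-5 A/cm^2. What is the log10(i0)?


i0 = 9.2×10^-5 A/cm^2
log10(i0) = -4.036

-4.036


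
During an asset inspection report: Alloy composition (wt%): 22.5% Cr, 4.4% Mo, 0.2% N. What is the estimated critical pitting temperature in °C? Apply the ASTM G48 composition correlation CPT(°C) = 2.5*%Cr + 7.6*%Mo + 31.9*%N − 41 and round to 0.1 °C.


Apply the ASTM G48 empirical CPT estimate: CPT(°C) = 2.5*%Cr + 7.6*%Mo + 31.9*%N − 41
2.5*22.5 = 56.25; 7.6*4.4 = 33.44; 31.9*0.2 = 6.38
CPT = 56.25 + 33.44 + 6.38 − 41 = 55.07 °C
Rounded to 0.1 °C: CPT ≈ 55.1 °C

55.1 °C


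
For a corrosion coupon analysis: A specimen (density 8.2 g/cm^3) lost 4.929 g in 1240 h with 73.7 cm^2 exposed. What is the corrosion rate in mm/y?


Apply the mm/y weight-loss relation: CR = 87600 * W / (D * A * T)
Numerator: 87600 * 4.929 = 431780.4
Denominator: 8.2 * 73.7 * 1240 = 749381.6
CR = 431780.4 / 749381.6 = 0.57618 mm/y

0.57618 mm/y


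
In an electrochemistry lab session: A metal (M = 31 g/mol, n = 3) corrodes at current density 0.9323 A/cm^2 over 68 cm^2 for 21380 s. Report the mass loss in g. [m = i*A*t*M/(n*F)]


Apply Faraday's law: m = i*A*t*M / (n*F)
Total charge passed Q = i*A*t = 0.9323*68*21380 = 1355415.032 C
m = Q*M/(n*F) = 1355415.032*31/(3*96485) = 145.162 g

145.162 g


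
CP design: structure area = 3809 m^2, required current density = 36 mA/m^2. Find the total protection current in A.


I = area * current density, then convert mA → A (÷1000)
I = 3809 * 36 / 1000 = 137.12 A

137.12 A


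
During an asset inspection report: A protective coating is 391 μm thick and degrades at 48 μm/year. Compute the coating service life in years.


Service life = thickness / degradation rate
Life = 391 / 48 = 8.1 years

8.1 years


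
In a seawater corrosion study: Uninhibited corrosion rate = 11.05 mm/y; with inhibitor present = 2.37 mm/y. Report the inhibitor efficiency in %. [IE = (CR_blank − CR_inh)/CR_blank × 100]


Apply the inhibitor-efficiency definition: IE = (CR_blank − CR_inh)/CR_blank × 100
IE = (11.05 − 2.37) / 11.05 × 100
IE = 8.68 / 11.05 × 100 = 78.6 %

78.6 %


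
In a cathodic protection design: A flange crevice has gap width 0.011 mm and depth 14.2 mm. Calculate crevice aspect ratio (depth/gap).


Aspect ratio = depth / gap
Ratio = 14.2 / 0.011 = 1290.9

1290.9


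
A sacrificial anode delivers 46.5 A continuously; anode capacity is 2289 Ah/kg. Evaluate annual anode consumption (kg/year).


Annual consumption = current * hours per year / capacity
Rate = 46.5 * 8760 / 2289 = 178.0 kg/year

178.0 kg/year


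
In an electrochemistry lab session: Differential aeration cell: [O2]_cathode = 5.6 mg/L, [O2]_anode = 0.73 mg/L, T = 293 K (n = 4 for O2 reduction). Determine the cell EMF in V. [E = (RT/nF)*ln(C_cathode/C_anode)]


Apply the Nernst concentration-cell relation: E = (RT/nF)*ln(C_cathode/C_anode)
RT/nF = 8.314*293/(4*96485) = 0.00631187 V
ln(5.6/0.73) = 2.03748
E = 0.00631187 * 2.03748 = 0.01286 V

0.01286 V


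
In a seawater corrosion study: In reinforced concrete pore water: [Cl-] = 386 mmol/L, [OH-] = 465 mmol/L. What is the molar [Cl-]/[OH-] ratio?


Threshold parameter = [Cl-] / [OH-] (molar basis; both in mmol/L, so units cancel)
Ratio = 386 / 465 = 0.83

0.83


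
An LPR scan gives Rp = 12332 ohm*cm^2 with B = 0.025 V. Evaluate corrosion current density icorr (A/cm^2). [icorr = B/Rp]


Apply the Stern-Geary relation: icorr = B / Rp
icorr = 0.025 / 12332 = 2.027×10^-6 A/cm^2

2.027×10^-6 A/cm^2


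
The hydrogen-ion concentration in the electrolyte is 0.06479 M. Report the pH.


pH = −log10[H+]
pH = −log10(0.06479) = 1.19

1.19


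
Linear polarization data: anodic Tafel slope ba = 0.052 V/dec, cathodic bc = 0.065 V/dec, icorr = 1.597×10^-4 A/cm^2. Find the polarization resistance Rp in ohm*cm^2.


Apply the Stern-Geary equation: Rp = ba*bc / (2.303*icorr*(ba+bc))
ba*bc = 0.052*0.065 = 0.00338
ba+bc = 0.117; 2.303*icorr*(ba+bc) = 2.303*1.597×10^-4*0.117 = 4.3031325×10^-5
Rp = 0.00338 / 4.3031325×10^-5 = 78.5 ohm*cm^2

78.5 ohm*cm^2


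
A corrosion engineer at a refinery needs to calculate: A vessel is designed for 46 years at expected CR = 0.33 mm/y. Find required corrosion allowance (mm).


Corrosion allowance = CR × design life
CA = 0.33 * 46 = 15.18 mm

15.18 mm


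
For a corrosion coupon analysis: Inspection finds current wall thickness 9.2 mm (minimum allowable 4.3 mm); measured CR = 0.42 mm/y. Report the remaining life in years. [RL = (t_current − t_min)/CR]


Apply the remaining-life relation: RL = (t_current − t_min) / CR
RL = (9.2 − 4.3) / 0.42 = 4.9 / 0.42 = 11.7 years

11.7 years


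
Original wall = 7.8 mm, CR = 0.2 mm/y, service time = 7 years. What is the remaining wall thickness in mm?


Remaining wall = original − CR × time
t = 7.8 − 0.2*7 = 7.8 − 1.4 = 6.4 mm

6.4 mm


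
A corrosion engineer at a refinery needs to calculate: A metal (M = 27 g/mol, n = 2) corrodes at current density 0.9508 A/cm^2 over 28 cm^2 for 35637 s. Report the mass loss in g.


Apply Faraday's law: m = i*A*t*M / (n*F)
Total charge passed Q = i*A*t = 0.9508*28*35637 = 948742.4688 C
m = Q*M/(n*F) = 948742.4688*27/(2*96485) = 132.746 g

132.746 g


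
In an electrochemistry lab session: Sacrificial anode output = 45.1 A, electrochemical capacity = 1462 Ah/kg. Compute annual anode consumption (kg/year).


Annual consumption = current * hours per year / capacity
Rate = 45.1 * 8760 / 1462 = 270.2 kg/year

270.2 kg/year


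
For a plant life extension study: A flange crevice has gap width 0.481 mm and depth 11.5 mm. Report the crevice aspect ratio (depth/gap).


Aspect ratio = depth / gap
Ratio = 11.5 / 0.481 = 23.9

23.9


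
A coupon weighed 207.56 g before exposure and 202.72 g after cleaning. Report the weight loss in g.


Weight loss = initial − final
WL = 207.56 − 202.72 = 4.84 g

4.84 g


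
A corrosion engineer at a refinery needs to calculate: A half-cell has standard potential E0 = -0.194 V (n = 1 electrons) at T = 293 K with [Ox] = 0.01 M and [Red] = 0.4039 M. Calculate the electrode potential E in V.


Apply the Nernst equation: E = E0 + (RT/nF)*ln([Ox]/[Red])
Step 1: RT/nF = 8.314*293/(1*96485) = 0.02524747 V
Step 2: [Ox]/[Red] = 0.01/0.4039 = 0.024759
Step 3: ln(0.024759) = -3.698566
Step 4: correction = 0.02524747 * -3.698566 = -0.093 V
E = -0.194 + -0.093 = -0.287 V

-0.287 V


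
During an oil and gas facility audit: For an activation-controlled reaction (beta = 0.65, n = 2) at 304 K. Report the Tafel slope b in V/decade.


Apply the Tafel slope relation: b = 2.303*R*T/(beta*n*F)
Numerator: 2.303 * 8.314 * 304 = 5820.73
Denominator: 0.65 * 2 * 96485 = 125430.5
b = 5820.73 / 125430.5 = 0.046 V/decade

0.046 V/decade


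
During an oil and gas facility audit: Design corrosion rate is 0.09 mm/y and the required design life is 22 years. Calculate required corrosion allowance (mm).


Corrosion allowance = CR × design life
CA = 0.09 * 22 = 1.98 mm

1.98 mm


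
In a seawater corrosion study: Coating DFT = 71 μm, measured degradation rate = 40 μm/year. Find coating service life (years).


Service life = thickness / degradation rate
Life = 71 / 40 = 1.8 years

1.8 years


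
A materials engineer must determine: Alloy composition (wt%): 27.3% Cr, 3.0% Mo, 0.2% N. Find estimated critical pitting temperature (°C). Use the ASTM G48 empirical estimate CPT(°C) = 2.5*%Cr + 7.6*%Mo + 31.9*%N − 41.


Apply the ASTM G48 empirical CPT estimate: CPT(°C) = 2.5*%Cr + 7.6*%Mo + 31.9*%N − 41
2.5*27.3 = 68.25; 7.6*3.0 = 22.8; 31.9*0.2 = 6.38
CPT = 68.25 + 22.8 + 6.38 − 41 = 56.43 °C
Rounded to 0.1 °C: CPT ≈ 56.4 °C

56.4 °C


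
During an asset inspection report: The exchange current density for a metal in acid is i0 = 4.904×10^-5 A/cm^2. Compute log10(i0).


i0 = 4.904×10^-5 A/cm^2
log10(i0) = -4.309

-4.309


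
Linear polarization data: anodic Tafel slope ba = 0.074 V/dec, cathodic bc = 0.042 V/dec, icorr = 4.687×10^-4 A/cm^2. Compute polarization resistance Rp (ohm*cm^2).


Apply the Stern-Geary equation: Rp = ba*bc / (2.303*icorr*(ba+bc))
ba*bc = 0.074*0.042 = 0.003108
ba+bc = 0.116; 2.303*icorr*(ba+bc) = 2.303*4.687×10^-4*0.116 = 1.2521227×10^-4
Rp = 0.003108 / 1.2521227×10^-4 = 24.82 ohm*cm^2

24.82 ohm*cm^2


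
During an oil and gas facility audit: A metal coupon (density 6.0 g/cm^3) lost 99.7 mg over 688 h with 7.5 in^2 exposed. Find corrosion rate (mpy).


Apply the mpy weight-loss relation: CR = 534 * W / (D * A * T)
Numerator: 534 * 99.7 = 53239.8
Denominator: 6.0 * 7.5 * 688 = 30960.0
CR = 53239.8 / 30960.0 = 1.7196 mpy

1.7196 mpy


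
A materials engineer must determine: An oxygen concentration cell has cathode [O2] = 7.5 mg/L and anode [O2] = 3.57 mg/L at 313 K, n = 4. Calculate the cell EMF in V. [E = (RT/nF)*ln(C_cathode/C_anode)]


Apply the Nernst concentration-cell relation: E = (RT/nF)*ln(C_cathode/C_anode)
RT/nF = 8.314*313/(4*96485) = 0.00674271 V
ln(7.5/3.57) = 0.74234
E = 0.00674271 * 0.74234 = 0.00501 V

0.00501 V


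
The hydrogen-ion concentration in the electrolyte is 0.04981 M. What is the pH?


pH = −log10[H+]
pH = −log10(0.04981) = 1.3

1.3


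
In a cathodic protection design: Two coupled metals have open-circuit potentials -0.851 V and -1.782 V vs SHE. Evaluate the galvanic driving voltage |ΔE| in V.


Driving voltage is the absolute potential difference.
|ΔE| = |-0.851 − (-1.782)| = 0.931 V

0.931 V


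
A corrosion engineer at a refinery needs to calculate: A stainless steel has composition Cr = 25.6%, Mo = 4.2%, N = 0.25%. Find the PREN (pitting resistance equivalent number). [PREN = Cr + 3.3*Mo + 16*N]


Apply the PREN formula: PREN = Cr + 3.3*Mo + 16*N
PREN = 25.6 + 3.3*4.2 + 16*0.25
PREN = 25.6 + 13.86 + 4.0 = 43.46

43.46


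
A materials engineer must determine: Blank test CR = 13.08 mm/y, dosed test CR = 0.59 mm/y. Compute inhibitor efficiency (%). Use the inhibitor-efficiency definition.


Apply the inhibitor-efficiency definition: IE = (CR_blank − CR_inh)/CR_blank × 100
IE = (13.08 − 0.59) / 13.08 × 100
IE = 12.49 / 13.08 × 100 = 95.5 %

95.5 %


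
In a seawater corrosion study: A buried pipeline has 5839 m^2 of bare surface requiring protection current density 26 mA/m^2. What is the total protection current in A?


I = area * current density, then convert mA → A (÷1000)
I = 5839 * 26 / 1000 = 151.81 A

151.81 A


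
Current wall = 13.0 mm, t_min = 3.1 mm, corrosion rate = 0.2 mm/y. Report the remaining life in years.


Apply the remaining-life relation: RL = (t_current − t_min) / CR
RL = (13.0 − 3.1) / 0.2 = 9.9 / 0.2 = 49.5 years

49.5 years


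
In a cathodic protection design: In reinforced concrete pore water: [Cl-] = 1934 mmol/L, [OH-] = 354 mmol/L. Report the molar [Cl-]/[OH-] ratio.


Threshold parameter = [Cl-] / [OH-] (molar basis; both in mmol/L, so units cancel)
Ratio = 1934 / 354 = 5.46

5.46


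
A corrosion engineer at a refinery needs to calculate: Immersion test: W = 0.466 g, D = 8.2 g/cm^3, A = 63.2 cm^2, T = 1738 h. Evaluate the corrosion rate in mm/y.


Apply the mm/y weight-loss relation: CR = 87600 * W / (D * A * T)
Numerator: 87600 * 0.466 = 40821.6
Denominator: 8.2 * 63.2 * 1738 = 900701.12
CR = 40821.6 / 900701.12 = 0.0453 mm/y

0.0453 mm/y


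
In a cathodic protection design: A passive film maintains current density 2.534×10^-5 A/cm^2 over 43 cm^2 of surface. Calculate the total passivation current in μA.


I = i_pass * A, then convert A → μA (×10^6)
I = 2.534×10^-5 * 43 * 10^6 = 1089.62 μA

1089.62 μA


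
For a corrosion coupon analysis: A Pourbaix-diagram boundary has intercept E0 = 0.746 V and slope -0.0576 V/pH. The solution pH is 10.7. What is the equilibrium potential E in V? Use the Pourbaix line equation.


Apply the Pourbaix line equation: E = E0 + slope*pH
E = 0.746 + (-0.0576)*10.7 = 0.746 + (-0.61632) = 0.12968 V
Rounded to 3 decimal places: E = 0.130 V

0.130 V


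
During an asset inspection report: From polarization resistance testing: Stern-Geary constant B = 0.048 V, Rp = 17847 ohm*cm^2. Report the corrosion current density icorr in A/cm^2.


Apply the Stern-Geary relation: icorr = B / Rp
icorr = 0.048 / 17847 = 2.69×10^-6 A/cm^2

2.69×10^-6 A/cm^2


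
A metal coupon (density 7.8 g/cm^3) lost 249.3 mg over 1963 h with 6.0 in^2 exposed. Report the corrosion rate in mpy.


Apply the mpy weight-loss relation: CR = 534 * W / (D * A * T)
Numerator: 534 * 249.3 = 133126.2
Denominator: 7.8 * 6.0 * 1963 = 91868.4
CR = 133126.2 / 91868.4 = 1.4491 mpy

1.4491 mpy


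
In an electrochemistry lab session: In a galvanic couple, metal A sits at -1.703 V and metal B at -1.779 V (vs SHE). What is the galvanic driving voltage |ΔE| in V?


Driving voltage is the absolute potential difference.
|ΔE| = |-1.703 − (-1.779)| = 0.076 V

0.076 V


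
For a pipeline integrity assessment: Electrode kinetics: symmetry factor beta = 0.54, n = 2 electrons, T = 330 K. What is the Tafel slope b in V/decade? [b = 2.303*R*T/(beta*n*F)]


Apply the Tafel slope relation: b = 2.303*R*T/(beta*n*F)
Numerator: 2.303 * 8.314 * 330 = 6318.56
Denominator: 0.54 * 2 * 96485 = 104203.8
b = 6318.56 / 104203.8 = 0.061 V/decade

0.061 V/decade


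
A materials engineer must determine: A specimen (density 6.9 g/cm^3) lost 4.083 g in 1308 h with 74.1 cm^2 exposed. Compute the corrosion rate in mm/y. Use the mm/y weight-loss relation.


Apply the mm/y weight-loss relation: CR = 87600 * W / (D * A * T)
Numerator: 87600 * 4.083 = 357670.8
Denominator: 6.9 * 74.1 * 1308 = 668767.32
CR = 357670.8 / 668767.32 = 0.534821 mm/y

0.534821 mm/y


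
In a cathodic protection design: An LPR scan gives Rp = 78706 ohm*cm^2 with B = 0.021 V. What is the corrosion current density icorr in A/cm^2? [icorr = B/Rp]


Apply the Stern-Geary relation: icorr = B / Rp
icorr = 0.021 / 78706 = 2.668×10^-7 A/cm^2

2.668×10^-7 A/cm^2


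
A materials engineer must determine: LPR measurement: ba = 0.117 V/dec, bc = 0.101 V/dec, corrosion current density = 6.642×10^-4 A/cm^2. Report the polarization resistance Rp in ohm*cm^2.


Apply the Stern-Geary equation: Rp = ba*bc / (2.303*icorr*(ba+bc))
ba*bc = 0.117*0.101 = 0.011817
ba+bc = 0.218; 2.303*icorr*(ba+bc) = 2.303*6.642×10^-4*0.218 = 3.3346427×10^-4
Rp = 0.011817 / 3.3346427×10^-4 = 35.4 ohm*cm^2

35.4 ohm*cm^2


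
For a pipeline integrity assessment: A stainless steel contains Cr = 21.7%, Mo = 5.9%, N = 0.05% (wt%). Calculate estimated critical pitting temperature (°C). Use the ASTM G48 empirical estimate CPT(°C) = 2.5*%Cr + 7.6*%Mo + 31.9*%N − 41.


Apply the ASTM G48 empirical CPT estimate: CPT(°C) = 2.5*%Cr + 7.6*%Mo + 31.9*%N − 41
2.5*21.7 = 54.25; 7.6*5.9 = 44.84; 31.9*0.05 = 1.595
CPT = 54.25 + 44.84 + 1.595 − 41 = 59.685 °C
Rounded to 0.1 °C: CPT ≈ 59.7 °C

59.7 °C


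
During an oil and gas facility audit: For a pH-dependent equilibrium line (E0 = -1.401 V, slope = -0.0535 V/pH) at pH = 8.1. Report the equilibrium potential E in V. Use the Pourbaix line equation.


Apply the Pourbaix line equation: E = E0 + slope*pH
E = -1.401 + (-0.0535)*8.1 = -1.401 + (-0.43335) = -1.83435 V
Rounded to 3 decimal places: E = -1.834 V

-1.834 V


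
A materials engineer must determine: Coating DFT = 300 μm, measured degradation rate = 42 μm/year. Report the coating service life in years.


Service life = thickness / degradation rate
Life = 300 / 42 = 7.1 years

7.1 years


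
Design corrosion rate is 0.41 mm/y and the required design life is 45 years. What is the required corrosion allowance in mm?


Corrosion allowance = CR × design life
CA = 0.41 * 45 = 18.45 mm

18.45 mm


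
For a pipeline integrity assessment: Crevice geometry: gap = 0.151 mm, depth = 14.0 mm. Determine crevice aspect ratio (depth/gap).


Aspect ratio = depth / gap
Ratio = 14.0 / 0.151 = 92.7

92.7


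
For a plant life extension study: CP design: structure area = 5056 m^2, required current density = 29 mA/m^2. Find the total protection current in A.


I = area * current density, then convert mA → A (÷1000)
I = 5056 * 29 / 1000 = 146.62 A

146.62 A


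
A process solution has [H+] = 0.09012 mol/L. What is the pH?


pH = −log10[H+]
pH = −log10(0.09012) = 1.05

1.05


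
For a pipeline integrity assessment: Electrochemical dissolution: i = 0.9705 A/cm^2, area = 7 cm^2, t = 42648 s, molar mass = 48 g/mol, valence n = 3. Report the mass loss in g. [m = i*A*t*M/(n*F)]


Apply Faraday's law: m = i*A*t*M / (n*F)
Total charge passed Q = i*A*t = 0.9705*7*42648 = 289729.188 C
m = Q*M/(n*F) = 289729.188*48/(3*96485) = 48.0455 g

48.0455 g


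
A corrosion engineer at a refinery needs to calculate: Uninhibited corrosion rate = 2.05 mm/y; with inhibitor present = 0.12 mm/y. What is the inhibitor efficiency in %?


Apply the inhibitor-efficiency definition: IE = (CR_blank − CR_inh)/CR_blank × 100
IE = (2.05 − 0.12) / 2.05 × 100
IE = 1.93 / 2.05 × 100 = 94.1 %

94.1 %


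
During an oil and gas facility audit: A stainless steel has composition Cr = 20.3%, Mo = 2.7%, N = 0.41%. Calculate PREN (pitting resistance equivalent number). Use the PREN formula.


Apply the PREN formula: PREN = Cr + 3.3*Mo + 16*N
PREN = 20.3 + 3.3*2.7 + 16*0.41
PREN = 20.3 + 8.91 + 6.56 = 35.77

35.77


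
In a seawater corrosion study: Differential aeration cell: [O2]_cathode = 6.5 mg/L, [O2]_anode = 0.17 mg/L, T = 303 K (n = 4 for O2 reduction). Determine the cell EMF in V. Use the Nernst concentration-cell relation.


Apply the Nernst concentration-cell relation: E = (RT/nF)*ln(C_cathode/C_anode)
RT/nF = 8.314*303/(4*96485) = 0.00652729 V
ln(6.5/0.17) = 3.64376
E = 0.00652729 * 3.64376 = 0.02378 V

0.02378 V


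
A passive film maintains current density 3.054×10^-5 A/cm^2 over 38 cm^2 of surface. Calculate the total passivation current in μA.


I = i_pass * A, then convert A → μA (×10^6)
I = 3.054×10^-5 * 38 * 10^6 = 1160.52 μA

1160.52 μA


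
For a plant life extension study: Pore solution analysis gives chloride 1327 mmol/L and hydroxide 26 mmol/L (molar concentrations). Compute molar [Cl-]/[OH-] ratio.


Threshold parameter = [Cl-] / [OH-] (molar basis; both in mmol/L, so units cancel)
Ratio = 1327 / 26 = 51.04

51.04


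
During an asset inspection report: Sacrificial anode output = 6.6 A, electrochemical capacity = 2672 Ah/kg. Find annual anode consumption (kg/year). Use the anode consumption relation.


Annual consumption = current * hours per year / capacity
Rate = 6.6 * 8760 / 2672 = 21.6 kg/year

21.6 kg/year


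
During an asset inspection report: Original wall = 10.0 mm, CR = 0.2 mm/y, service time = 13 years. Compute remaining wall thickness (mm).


Remaining wall = original − CR × time
t = 10.0 − 0.2*13 = 10.0 − 2.6 = 7.4 mm

7.4 mm


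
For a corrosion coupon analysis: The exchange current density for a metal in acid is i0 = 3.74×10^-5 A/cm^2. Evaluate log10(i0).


i0 = 3.74×10^-5 A/cm^2
log10(i0) = -4.427

-4.427


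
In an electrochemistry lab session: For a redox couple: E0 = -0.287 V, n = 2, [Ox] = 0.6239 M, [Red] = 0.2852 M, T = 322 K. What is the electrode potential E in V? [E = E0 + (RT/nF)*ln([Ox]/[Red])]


Apply the Nernst equation: E = E0 + (RT/nF)*ln([Ox]/[Red])
Step 1: RT/nF = 8.314*322/(2*96485) = 0.01387318 V
Step 2: [Ox]/[Red] = 0.6239/0.2852 = 2.187588
Step 3: ln(2.187588) = 0.7828
Step 4: correction = 0.01387318 * 0.7828 = 0.0109 V
E = -0.287 + 0.0109 = -0.2761 V

-0.2761 V


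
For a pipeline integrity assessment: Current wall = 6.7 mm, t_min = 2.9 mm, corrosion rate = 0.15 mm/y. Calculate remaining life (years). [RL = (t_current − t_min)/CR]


Apply the remaining-life relation: RL = (t_current − t_min) / CR
RL = (6.7 − 2.9) / 0.15 = 3.8 / 0.15 = 25.3 years

25.3 years


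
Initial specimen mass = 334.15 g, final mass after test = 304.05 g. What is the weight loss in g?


Weight loss = initial − final
WL = 334.15 − 304.05 = 30.1 g

30.1 g


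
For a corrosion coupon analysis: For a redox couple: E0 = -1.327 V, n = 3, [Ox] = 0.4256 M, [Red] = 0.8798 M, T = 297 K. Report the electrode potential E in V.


Apply the Nernst equation: E = E0 + (RT/nF)*ln([Ox]/[Red])
Step 1: RT/nF = 8.314*297/(3*96485) = 0.00853071 V
Step 2: [Ox]/[Red] = 0.4256/0.8798 = 0.483746
Step 3: ln(0.483746) = -0.726195
Step 4: correction = 0.00853071 * -0.726195 = -0.0062 V
E = -1.327 + -0.0062 = -1.3332 V

-1.3332 V


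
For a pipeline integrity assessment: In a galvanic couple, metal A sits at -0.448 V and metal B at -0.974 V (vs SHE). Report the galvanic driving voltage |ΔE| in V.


Driving voltage is the absolute potential difference.
|ΔE| = |-0.448 − (-0.974)| = 0.526 V

0.526 V


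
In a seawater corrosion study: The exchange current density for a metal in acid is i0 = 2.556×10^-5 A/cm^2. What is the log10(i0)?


i0 = 2.556×10^-5 A/cm^2
log10(i0) = -4.592

-4.592


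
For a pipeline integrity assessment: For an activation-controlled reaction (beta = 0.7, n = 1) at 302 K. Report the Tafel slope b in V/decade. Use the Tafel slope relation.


Apply the Tafel slope relation: b = 2.303*R*T/(beta*n*F)
Numerator: 2.303 * 8.314 * 302 = 5782.44
Denominator: 0.7 * 1 * 96485 = 67539.5
b = 5782.44 / 67539.5 = 0.086 V/decade

0.086 V/decade
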